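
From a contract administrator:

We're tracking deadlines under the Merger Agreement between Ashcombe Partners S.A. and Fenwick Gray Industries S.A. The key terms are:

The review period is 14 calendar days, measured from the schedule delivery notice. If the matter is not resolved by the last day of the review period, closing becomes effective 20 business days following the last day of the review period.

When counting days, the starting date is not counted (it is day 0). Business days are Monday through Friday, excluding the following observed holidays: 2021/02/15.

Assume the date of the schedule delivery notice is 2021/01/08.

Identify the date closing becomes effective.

The last day of the review period: 2021/01/08 + 14 days = 2021/01/22.
The date closing becomes effective: 20 business days after Friday, 2021/01/22, skipping weekends and the listed holiday on Feb 15 — Jan 25, Jan 26, Jan 27, Jan 28, …, Feb 18, Feb 19, Feb 22 — lands on Monday, 2021/02/22.

2021/02/22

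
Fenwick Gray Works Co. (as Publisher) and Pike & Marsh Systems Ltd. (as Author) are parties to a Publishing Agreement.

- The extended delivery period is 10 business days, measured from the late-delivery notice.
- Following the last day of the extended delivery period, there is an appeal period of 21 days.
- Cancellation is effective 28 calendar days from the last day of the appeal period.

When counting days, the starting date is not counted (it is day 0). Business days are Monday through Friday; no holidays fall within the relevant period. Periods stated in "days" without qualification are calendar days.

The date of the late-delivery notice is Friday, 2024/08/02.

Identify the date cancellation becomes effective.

2024/10/04

From Friday, 2024/08/02, 10 business days (Aug 5, Aug 6, Aug 7, Aug 8, Aug 9, Aug 12, Aug 13, Aug 14, Aug 15, Aug 16, skipping weekends) brings us to Friday, 2024/08/16, which is the last day of the extended delivery period.
The last day of the appeal period: 21 calendar days after 2024/08/16 is 2024/09/06.
The date cancellation becomes effective: 28 calendar days after 2024/09/06 is 2024/10/04.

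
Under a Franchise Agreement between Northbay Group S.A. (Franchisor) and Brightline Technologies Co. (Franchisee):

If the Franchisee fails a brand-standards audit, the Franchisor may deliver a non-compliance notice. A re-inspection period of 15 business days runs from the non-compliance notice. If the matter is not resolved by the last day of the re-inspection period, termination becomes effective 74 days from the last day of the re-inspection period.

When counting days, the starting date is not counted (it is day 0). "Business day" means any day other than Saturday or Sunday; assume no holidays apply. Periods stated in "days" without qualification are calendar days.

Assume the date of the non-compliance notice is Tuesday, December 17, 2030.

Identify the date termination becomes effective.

March 22, 2031

The last day of the re-inspection period: counting 15 business days from Tuesday, December 17, 2030 (Dec 18, Dec 19, Dec 20, Dec 23, …, Jan 3, Jan 6, Jan 7, skipping weekends) reaches Tuesday, January 7, 2031.
The date termination becomes effective: 74 calendar days after January 7, 2031 is March 22, 2031.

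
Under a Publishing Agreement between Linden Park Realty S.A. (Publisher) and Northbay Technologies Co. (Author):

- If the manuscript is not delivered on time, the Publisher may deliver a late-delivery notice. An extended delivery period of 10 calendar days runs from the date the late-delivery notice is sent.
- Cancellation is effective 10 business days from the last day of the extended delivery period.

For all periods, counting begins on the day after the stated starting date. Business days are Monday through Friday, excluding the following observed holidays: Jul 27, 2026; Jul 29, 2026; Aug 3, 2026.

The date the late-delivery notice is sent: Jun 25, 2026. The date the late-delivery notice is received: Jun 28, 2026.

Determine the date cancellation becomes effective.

Adding 10 calendar days to Jun 25, 2026 gives Jul 5, 2026, which is the last day of the extended delivery period.
The date cancellation becomes effective: 10 business days after Sunday, Jul 5, 2026, skipping weekends — Jul 6, Jul 7, Jul 8, Jul 9, Jul 10, Jul 13, Jul 14, Jul 15, Jul 16, Jul 17 — lands on Friday, Jul 17, 2026.

Jul 17, 2026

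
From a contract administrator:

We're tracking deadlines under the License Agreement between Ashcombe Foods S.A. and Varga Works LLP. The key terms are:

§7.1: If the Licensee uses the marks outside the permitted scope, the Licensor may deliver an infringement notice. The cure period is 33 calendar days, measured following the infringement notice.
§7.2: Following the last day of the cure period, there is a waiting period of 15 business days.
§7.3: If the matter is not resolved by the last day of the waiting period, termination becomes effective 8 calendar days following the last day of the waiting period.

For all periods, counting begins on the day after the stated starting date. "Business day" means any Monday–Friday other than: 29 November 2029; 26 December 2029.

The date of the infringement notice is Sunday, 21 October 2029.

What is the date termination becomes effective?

25 December 2029

The last day of the cure period: 21 October 2029 + 33 days = 23 November 2029.
The last day of the waiting period: counting 15 business days from Friday, 23 November 2029 (Nov 26, Nov 27, Nov 28, Nov 30, …, Dec 13, Dec 14, Dec 17, skipping weekends and the listed holiday on Nov 29) reaches Monday, 17 December 2029.
The date termination becomes effective: 17 December 2029 + 8 days = 25 December 2029.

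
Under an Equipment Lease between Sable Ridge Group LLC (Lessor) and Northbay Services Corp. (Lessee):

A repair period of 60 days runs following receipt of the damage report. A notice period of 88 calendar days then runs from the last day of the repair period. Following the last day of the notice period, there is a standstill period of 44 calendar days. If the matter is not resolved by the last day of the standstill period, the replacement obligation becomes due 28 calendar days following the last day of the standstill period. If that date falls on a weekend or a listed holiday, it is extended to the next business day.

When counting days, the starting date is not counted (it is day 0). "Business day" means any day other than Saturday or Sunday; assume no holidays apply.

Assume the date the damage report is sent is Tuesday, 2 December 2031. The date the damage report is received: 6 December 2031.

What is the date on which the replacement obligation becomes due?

13 July 2032

Adding 60 calendar days to 6 December 2031 gives 4 February 2032, which is the last day of the repair period.
The last day of the notice period: 4 February 2032 + 88 days = 2 May 2032.
The last day of the standstill period: 2 May 2032 + 44 days = 15 June 2032.
Adding 28 calendar days to 15 June 2032 gives 13 July 2032, which is the date on which the replacement obligation becomes due. 13 July 2032 is a Tuesday, so no roll-forward applies.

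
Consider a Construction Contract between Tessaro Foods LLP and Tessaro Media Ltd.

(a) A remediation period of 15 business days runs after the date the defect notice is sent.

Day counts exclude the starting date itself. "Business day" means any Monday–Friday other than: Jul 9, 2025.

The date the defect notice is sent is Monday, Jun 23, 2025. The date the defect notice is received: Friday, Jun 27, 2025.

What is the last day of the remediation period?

The last day of the remediation period: counting 15 business days from Monday, Jun 23, 2025 (Jun 24, Jun 25, Jun 26, Jun 27, …, Jul 11, Jul 14, Jul 15, skipping weekends and the listed holiday on Jul 9) reaches Tuesday, Jul 15, 2025.

Jul 15, 2025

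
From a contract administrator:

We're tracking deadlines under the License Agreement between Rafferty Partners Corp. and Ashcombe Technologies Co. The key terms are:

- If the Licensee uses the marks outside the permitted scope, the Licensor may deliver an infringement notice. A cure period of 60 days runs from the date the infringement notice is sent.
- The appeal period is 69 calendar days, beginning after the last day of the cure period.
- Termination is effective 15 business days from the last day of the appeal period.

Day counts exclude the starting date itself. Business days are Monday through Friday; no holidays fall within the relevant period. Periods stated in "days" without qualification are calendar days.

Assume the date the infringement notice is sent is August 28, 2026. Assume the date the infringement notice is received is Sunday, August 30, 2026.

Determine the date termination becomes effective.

Adding 60 calendar days to August 28, 2026 gives October 27, 2026, which is the last day of the cure period.
The last day of the appeal period: October 27, 2026 + 69 days = January 4, 2027.
The date termination becomes effective: 15 business days after Monday, January 4, 2027, skipping weekends — Jan 5, Jan 6, Jan 7, Jan 8, …, Jan 21, Jan 22, Jan 25 — lands on Monday, January 25, 2027.

January 25, 2027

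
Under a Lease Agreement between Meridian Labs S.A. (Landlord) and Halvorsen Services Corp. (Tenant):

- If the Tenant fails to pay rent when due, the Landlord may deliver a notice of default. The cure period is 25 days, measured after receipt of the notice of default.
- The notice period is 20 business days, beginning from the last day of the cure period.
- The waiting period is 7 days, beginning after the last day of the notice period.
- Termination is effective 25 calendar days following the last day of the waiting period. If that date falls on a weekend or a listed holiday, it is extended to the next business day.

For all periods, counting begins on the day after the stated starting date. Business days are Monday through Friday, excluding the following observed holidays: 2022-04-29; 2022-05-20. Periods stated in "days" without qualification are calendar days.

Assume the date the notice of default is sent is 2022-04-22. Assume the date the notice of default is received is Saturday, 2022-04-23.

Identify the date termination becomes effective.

Adding 25 calendar days to 2022-04-23 gives 2022-05-18, which is the last day of the cure period.
From Wednesday, 2022-05-18, 20 business days (May 19, May 23, May 24, May 25, …, Jun 14, Jun 15, Jun 16, skipping weekends and the listed holiday on May 20) brings us to Thursday, 2022-06-16, which is the last day of the notice period.
The last day of the waiting period: 7 calendar days after 2022-06-16 is 2022-06-23.
The date termination becomes effective: 2022-06-23 + 25 days = 2022-07-18. 2022-07-18 is a Monday and is not a listed holiday, so no roll-forward applies.

2022-07-18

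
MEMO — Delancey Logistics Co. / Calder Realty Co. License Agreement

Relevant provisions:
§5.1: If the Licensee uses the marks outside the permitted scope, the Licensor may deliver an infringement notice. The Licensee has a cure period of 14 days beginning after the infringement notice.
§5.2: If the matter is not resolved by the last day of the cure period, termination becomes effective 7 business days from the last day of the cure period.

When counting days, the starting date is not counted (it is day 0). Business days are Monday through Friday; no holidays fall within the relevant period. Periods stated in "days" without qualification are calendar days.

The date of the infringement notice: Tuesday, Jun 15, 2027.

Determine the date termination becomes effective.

Jul 8, 2027

Adding 14 calendar days to Jun 15, 2027 gives Jun 29, 2027, which is the last day of the cure period.
From Tuesday, Jun 29, 2027, 7 business days (Jun 30, Jul 1, Jul 2, Jul 5, Jul 6, Jul 7, Jul 8, skipping weekends) brings us to Thursday, Jul 8, 2027, which is the date termination becomes effective.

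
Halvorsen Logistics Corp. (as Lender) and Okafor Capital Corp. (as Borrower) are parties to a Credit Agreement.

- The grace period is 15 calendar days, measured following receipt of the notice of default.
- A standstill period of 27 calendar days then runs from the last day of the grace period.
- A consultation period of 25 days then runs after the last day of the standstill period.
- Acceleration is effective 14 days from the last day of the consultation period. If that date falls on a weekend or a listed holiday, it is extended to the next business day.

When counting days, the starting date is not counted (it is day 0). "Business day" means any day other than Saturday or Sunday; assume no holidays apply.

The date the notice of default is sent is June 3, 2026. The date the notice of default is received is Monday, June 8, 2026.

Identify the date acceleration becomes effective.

The last day of the grace period: 15 calendar days after June 8, 2026 is June 23, 2026.
Adding 27 calendar days to June 23, 2026 gives July 20, 2026, which is the last day of the standstill period.
Adding 25 calendar days to July 20, 2026 gives August 14, 2026, which is the last day of the consultation period.
Adding 14 calendar days to August 14, 2026 gives August 28, 2026, which is the date acceleration becomes effective. August 28, 2026 is a Friday, so no roll-forward applies.

August 28, 2026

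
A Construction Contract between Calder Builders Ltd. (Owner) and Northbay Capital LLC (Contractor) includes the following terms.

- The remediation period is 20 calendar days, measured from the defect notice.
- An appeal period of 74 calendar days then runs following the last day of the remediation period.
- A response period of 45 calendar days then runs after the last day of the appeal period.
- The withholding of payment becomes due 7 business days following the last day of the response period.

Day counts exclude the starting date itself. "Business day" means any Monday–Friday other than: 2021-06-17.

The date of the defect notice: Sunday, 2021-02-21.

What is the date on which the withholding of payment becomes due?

The last day of the remediation period: 20 calendar days after 2021-02-21 is 2021-03-13.
The last day of the appeal period: 74 calendar days after 2021-03-13 is 2021-05-26.
The last day of the response period: 2021-05-26 + 45 days = 2021-07-10.
The date on which the withholding of payment becomes due: 7 business days after Saturday, 2021-07-10, skipping weekends — Jul 12, Jul 13, Jul 14, Jul 15, Jul 16, Jul 19, Jul 20 — lands on Tuesday, 2021-07-20.

2021-07-20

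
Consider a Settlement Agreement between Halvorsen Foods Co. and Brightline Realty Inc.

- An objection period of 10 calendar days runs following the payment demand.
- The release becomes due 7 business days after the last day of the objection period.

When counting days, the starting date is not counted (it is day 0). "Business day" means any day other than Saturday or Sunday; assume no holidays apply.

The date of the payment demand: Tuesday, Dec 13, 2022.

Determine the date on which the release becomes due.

The last day of the objection period: Dec 13, 2022 + 10 days = Dec 23, 2022.
From Friday, Dec 23, 2022, 7 business days (Dec 26, Dec 27, Dec 28, Dec 29, Dec 30, Jan 2, Jan 3, skipping weekends) brings us to Tuesday, Jan 3, 2023, which is the date on which the release becomes due.

Jan 3, 2023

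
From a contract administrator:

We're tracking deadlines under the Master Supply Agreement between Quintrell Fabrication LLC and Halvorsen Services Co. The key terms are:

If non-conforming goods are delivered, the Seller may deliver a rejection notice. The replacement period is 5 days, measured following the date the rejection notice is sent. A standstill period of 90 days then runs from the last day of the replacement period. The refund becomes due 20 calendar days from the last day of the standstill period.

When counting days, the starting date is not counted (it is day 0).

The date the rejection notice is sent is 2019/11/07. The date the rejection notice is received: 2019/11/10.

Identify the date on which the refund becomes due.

The last day of the replacement period: 2019/11/07 + 5 days = 2019/11/12.
The last day of the standstill period: 90 calendar days after 2019/11/12 is 2020/02/10.
The date on which the refund becomes due: 2020/02/10 + 20 days = 2020/03/01.

2020/03/01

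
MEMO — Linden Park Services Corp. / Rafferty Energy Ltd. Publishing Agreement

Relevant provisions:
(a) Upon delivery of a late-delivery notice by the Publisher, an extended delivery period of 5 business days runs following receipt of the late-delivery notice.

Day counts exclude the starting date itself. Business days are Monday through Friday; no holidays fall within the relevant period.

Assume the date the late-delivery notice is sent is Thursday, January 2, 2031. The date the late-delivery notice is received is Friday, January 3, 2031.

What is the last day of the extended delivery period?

The last day of the extended delivery period: counting 5 business days from Friday, January 3, 2031 (Jan 6, Jan 7, Jan 8, Jan 9, Jan 10, skipping weekends) reaches Friday, January 10, 2031.

January 10, 2031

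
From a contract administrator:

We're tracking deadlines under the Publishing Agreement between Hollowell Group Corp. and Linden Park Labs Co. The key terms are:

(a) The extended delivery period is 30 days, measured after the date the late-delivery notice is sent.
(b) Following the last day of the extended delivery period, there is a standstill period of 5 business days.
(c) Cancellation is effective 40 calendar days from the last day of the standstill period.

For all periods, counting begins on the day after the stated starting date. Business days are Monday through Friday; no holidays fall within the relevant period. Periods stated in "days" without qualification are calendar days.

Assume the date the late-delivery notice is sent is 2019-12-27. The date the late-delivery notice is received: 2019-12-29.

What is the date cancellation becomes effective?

2020-03-11

The last day of the extended delivery period: 2019-12-27 + 30 days = 2020-01-26.
The last day of the standstill period: counting 5 business days from Sunday, 2020-01-26 (Jan 27, Jan 28, Jan 29, Jan 30, Jan 31, skipping weekends) reaches Friday, 2020-01-31.
The date cancellation becomes effective: 40 calendar days after 2020-01-31 is 2020-03-11.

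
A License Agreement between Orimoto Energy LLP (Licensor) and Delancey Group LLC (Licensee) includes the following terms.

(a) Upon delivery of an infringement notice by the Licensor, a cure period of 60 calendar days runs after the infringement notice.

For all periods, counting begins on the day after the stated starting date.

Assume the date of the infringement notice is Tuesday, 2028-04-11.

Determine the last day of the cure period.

The last day of the cure period: 2028-04-11 + 60 days = 2028-06-10.

2028-06-10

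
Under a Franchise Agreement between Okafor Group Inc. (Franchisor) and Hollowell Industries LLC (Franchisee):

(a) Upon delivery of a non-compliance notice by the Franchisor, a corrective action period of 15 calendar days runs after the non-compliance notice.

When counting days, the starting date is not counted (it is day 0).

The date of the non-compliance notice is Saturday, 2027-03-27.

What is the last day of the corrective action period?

2027-04-11

Adding 15 calendar days to 2027-03-27 gives 2027-04-11, which is the last day of the corrective action period.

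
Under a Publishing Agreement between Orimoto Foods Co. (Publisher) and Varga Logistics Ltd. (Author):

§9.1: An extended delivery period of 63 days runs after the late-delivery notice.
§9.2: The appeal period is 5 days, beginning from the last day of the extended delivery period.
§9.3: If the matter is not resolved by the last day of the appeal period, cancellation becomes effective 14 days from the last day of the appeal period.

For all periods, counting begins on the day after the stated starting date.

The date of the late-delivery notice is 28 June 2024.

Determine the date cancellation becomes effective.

18 September 2024

Adding 63 calendar days to 28 June 2024 gives 30 August 2024, which is the last day of the extended delivery period.
The last day of the appeal period: 5 calendar days after 30 August 2024 is 4 September 2024.
The date cancellation becomes effective: 14 calendar days after 4 September 2024 is 18 September 2024.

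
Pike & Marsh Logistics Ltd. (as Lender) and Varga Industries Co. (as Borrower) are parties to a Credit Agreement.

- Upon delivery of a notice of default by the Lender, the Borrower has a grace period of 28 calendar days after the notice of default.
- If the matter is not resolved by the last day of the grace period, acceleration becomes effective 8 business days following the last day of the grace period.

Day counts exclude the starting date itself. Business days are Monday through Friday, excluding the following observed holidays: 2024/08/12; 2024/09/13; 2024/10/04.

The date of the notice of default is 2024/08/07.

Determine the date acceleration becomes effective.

2024/09/17

The last day of the grace period: 2024/08/07 + 28 days = 2024/09/04.
From Wednesday, 2024/09/04, 8 business days (Sep 5, Sep 6, Sep 9, Sep 10, Sep 11, Sep 12, Sep 16, Sep 17, skipping weekends and the listed holiday on Sep 13) brings us to Tuesday, 2024/09/17, which is the date acceleration becomes effective.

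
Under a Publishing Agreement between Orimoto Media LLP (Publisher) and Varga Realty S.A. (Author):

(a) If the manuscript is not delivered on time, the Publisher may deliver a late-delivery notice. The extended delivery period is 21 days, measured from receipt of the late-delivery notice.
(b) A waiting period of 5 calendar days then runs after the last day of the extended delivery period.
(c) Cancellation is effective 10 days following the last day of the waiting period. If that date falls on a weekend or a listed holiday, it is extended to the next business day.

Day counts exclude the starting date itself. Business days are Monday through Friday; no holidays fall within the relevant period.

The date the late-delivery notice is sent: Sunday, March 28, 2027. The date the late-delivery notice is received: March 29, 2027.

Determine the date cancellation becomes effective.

The last day of the extended delivery period: March 29, 2027 + 21 days = April 19, 2027.
The last day of the waiting period: 5 calendar days after April 19, 2027 is April 24, 2027.
Adding 10 calendar days to April 24, 2027 gives May 4, 2027, which is the date cancellation becomes effective. May 4, 2027 is a Tuesday, so no roll-forward applies.

May 4, 2027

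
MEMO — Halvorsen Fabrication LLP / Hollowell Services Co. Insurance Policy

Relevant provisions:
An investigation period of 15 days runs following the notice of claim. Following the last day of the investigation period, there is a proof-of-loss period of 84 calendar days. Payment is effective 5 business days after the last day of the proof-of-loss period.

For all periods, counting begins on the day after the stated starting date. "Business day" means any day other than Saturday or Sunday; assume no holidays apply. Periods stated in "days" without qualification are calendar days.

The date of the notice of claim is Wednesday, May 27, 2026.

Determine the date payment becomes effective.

September 10, 2026

The last day of the investigation period: May 27, 2026 + 15 days = June 11, 2026.
The last day of the proof-of-loss period: 84 calendar days after June 11, 2026 is September 3, 2026.
From Thursday, September 3, 2026, 5 business days (Sep 4, Sep 7, Sep 8, Sep 9, Sep 10, skipping weekends) brings us to Thursday, September 10, 2026, which is the date payment becomes effective.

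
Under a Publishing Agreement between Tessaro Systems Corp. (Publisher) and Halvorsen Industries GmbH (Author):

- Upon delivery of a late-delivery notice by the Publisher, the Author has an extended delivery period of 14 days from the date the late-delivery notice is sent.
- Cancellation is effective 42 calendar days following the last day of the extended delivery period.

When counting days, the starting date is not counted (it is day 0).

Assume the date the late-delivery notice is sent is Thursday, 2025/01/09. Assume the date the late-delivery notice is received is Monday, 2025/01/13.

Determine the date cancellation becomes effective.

The last day of the extended delivery period: 2025/01/09 + 14 days = 2025/01/23.
Adding 42 calendar days to 2025/01/23 gives 2025/03/06, which is the date cancellation becomes effective.

2025/03/06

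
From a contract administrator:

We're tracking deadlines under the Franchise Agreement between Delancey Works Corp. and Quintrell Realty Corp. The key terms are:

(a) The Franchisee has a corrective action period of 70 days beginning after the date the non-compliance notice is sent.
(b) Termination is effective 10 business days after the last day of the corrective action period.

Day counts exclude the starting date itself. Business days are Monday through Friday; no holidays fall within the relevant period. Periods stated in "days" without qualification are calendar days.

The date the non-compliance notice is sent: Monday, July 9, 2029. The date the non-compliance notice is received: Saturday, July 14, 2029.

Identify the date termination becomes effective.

October 1, 2029

The last day of the corrective action period: 70 calendar days after July 9, 2029 is September 17, 2029.
The date termination becomes effective: counting 10 business days from Monday, September 17, 2029 (Sep 18, Sep 19, Sep 20, Sep 21, Sep 24, Sep 25, Sep 26, Sep 27, Sep 28, Oct 1, skipping weekends) reaches Monday, October 1, 2029.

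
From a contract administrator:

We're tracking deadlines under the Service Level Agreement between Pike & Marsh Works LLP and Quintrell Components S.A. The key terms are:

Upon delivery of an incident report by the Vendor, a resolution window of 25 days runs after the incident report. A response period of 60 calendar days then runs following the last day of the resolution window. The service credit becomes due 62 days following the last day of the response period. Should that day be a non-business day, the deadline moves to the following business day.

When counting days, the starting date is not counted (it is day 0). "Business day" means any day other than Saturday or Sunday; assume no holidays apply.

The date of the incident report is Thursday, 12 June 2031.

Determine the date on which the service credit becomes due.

The last day of the resolution window: 12 June 2031 + 25 days = 7 July 2031.
The last day of the response period: 7 July 2031 + 60 days = 5 September 2031.
The date on which the service credit becomes due: 62 calendar days after 5 September 2031 is 6 November 2031. 6 November 2031 is a Thursday, so no roll-forward applies.

6 November 2031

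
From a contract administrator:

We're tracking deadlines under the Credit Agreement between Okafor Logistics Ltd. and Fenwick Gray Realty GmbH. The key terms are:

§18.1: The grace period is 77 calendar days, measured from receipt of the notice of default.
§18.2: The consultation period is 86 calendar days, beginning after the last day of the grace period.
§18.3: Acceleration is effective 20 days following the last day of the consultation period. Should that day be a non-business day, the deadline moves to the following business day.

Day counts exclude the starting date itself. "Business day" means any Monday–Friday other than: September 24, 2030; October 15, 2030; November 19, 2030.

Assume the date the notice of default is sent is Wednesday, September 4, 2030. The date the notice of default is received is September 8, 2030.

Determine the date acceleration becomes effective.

Adding 77 calendar days to September 8, 2030 gives November 24, 2030, which is the last day of the grace period.
The last day of the consultation period: November 24, 2030 + 86 days = February 18, 2031.
Adding 20 calendar days to February 18, 2031 gives March 10, 2031, which is the date acceleration becomes effective. March 10, 2031 is a Monday and is not a listed holiday, so no roll-forward applies.

March 10, 2031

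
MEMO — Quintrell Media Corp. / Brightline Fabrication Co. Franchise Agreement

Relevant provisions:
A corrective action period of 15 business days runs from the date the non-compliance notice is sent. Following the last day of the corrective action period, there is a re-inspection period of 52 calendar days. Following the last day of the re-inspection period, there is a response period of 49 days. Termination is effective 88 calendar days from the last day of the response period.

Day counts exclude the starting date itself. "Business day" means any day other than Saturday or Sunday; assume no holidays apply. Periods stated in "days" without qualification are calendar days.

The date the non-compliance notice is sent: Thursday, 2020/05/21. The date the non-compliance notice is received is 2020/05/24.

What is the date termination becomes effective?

2020/12/17

The last day of the corrective action period: counting 15 business days from Thursday, 2020/05/21 (May 22, May 25, May 26, May 27, …, Jun 9, Jun 10, Jun 11, skipping weekends) reaches Thursday, 2020/06/11.
The last day of the re-inspection period: 2020/06/11 + 52 days = 2020/08/02.
The last day of the response period: 2020/08/02 + 49 days = 2020/09/20.
Adding 88 calendar days to 2020/09/20 gives 2020/12/17, which is the date termination becomes effective.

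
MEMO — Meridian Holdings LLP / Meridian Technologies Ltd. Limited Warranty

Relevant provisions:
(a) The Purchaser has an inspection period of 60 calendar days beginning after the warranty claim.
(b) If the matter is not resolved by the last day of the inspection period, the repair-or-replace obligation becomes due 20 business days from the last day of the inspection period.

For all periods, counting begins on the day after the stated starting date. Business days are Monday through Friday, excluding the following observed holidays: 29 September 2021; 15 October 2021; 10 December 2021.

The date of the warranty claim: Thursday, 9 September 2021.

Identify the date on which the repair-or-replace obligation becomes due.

The last day of the inspection period: 60 calendar days after 9 September 2021 is 8 November 2021.
The date on which the repair-or-replace obligation becomes due: counting 20 business days from Monday, 8 November 2021 (Nov 9, Nov 10, Nov 11, Nov 12, …, Dec 2, Dec 3, Dec 6, skipping weekends) reaches Monday, 6 December 2021.

6 December 2021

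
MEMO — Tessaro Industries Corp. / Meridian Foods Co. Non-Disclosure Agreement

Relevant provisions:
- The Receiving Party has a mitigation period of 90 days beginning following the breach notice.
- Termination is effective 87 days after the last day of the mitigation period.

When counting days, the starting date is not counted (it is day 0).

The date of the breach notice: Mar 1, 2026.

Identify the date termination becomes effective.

The last day of the mitigation period: Mar 1, 2026 + 90 days = May 30, 2026.
The date termination becomes effective: 87 calendar days after May 30, 2026 is Aug 25, 2026.

Aug 25, 2026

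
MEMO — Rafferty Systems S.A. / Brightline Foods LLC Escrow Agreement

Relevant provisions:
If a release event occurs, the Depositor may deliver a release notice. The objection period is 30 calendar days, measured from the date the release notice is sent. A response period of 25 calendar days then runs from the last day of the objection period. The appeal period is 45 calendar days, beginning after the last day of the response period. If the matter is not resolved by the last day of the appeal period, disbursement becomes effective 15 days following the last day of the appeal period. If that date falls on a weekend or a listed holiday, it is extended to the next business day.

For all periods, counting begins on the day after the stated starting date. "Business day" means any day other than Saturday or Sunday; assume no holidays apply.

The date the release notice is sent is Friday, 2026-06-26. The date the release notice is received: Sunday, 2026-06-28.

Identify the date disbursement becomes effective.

2026-10-19

Adding 30 calendar days to 2026-06-26 gives 2026-07-26, which is the last day of the objection period.
The last day of the response period: 2026-07-26 + 25 days = 2026-08-20.
The last day of the appeal period: 2026-08-20 + 45 days = 2026-10-04.
The date disbursement becomes effective: 15 calendar days after 2026-10-04 is 2026-10-19. 2026-10-19 is a Monday, so no roll-forward applies.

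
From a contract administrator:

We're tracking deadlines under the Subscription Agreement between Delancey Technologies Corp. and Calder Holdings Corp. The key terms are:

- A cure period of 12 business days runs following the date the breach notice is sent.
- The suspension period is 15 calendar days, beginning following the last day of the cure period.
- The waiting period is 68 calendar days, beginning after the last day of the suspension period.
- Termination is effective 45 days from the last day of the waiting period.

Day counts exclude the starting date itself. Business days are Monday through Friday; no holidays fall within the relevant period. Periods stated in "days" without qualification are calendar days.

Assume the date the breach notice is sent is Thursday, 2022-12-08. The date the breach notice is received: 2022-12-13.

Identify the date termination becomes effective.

From Thursday, 2022-12-08, 12 business days (Dec 9, Dec 12, Dec 13, Dec 14, …, Dec 22, Dec 23, Dec 26, skipping weekends) brings us to Monday, 2022-12-26, which is the last day of the cure period.
The last day of the suspension period: 2022-12-26 + 15 days = 2023-01-10.
The last day of the waiting period: 68 calendar days after 2023-01-10 is 2023-03-19.
The date termination becomes effective: 2023-03-19 + 45 days = 2023-05-03.

2023-05-03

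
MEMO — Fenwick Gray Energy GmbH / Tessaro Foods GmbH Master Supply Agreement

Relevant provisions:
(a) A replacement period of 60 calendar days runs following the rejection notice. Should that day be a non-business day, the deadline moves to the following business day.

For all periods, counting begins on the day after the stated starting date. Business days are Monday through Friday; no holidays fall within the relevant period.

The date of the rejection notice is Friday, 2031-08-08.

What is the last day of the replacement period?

2031-10-07

The last day of the replacement period: 60 calendar days after 2031-08-08 is 2031-10-07. 2031-10-07 is a Tuesday, so no roll-forward applies.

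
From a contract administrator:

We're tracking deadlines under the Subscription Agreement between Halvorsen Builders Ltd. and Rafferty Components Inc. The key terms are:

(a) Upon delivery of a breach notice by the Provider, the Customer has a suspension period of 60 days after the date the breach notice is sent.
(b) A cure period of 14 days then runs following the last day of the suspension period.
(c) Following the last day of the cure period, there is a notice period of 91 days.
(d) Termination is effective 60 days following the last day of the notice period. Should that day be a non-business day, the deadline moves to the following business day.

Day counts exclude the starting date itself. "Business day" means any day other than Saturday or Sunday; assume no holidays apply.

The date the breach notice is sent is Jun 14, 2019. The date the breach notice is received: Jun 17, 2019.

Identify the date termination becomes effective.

The last day of the suspension period: 60 calendar days after Jun 14, 2019 is Aug 13, 2019.
The last day of the cure period: Aug 13, 2019 + 14 days = Aug 27, 2019.
The last day of the notice period: 91 calendar days after Aug 27, 2019 is Nov 26, 2019.
Adding 60 calendar days to Nov 26, 2019 gives Jan 25, 2020, which is the date termination becomes effective. That falls on a Saturday, so it rolls to the next business day, Monday, Jan 27, 2020.

Jan 27, 2020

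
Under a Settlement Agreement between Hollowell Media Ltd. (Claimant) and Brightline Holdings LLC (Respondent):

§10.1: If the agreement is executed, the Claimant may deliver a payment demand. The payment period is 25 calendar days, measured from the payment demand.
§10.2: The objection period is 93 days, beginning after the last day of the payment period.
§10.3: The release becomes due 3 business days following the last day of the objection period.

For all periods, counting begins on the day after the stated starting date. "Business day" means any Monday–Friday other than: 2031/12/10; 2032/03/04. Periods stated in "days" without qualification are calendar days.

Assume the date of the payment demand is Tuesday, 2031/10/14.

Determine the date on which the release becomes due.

2032/02/12

The last day of the payment period: 25 calendar days after 2031/10/14 is 2031/11/08.
Adding 93 calendar days to 2031/11/08 gives 2032/02/09, which is the last day of the objection period.
The date on which the release becomes due: counting 3 business days from Monday, 2032/02/09 (Feb 10, Feb 11, Feb 12, skipping weekends) reaches Thursday, 2032/02/12.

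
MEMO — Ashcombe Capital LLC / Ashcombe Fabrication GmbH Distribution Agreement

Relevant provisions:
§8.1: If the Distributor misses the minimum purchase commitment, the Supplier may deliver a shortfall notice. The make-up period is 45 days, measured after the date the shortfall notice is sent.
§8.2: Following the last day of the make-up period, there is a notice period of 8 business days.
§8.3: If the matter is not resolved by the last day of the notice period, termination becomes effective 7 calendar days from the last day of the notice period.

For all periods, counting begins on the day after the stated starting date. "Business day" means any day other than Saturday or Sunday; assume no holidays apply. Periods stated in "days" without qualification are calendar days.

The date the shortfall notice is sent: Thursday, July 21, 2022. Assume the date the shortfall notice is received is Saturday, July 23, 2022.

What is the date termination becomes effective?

The last day of the make-up period: 45 calendar days after July 21, 2022 is September 4, 2022.
The last day of the notice period: 8 business days after Sunday, September 4, 2022, skipping weekends — Sep 5, Sep 6, Sep 7, Sep 8, Sep 9, Sep 12, Sep 13, Sep 14 — lands on Wednesday, September 14, 2022.
The date termination becomes effective: 7 calendar days after September 14, 2022 is September 21, 2022.

September 21, 2022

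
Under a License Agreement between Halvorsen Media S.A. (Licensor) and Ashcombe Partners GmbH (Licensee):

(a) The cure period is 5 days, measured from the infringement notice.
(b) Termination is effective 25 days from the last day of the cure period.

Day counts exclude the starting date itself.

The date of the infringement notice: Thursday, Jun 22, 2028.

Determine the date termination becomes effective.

Jul 22, 2028

Adding 5 calendar days to Jun 22, 2028 gives Jun 27, 2028, which is the last day of the cure period.
The date termination becomes effective: Jun 27, 2028 + 25 days = Jul 22, 2028.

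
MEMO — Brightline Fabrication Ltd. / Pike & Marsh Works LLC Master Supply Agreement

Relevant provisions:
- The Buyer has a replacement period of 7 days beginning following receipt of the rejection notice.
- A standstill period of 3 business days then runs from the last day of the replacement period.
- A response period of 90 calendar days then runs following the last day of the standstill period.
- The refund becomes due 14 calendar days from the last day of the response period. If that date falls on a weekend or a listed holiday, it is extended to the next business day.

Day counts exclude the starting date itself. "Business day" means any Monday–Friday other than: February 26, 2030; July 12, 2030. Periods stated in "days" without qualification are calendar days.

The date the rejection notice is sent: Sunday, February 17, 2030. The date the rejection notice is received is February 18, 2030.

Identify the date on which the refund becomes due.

June 13, 2030

Adding 7 calendar days to February 18, 2030 gives February 25, 2030, which is the last day of the replacement period.
The last day of the standstill period: counting 3 business days from Monday, February 25, 2030 (Feb 27, Feb 28, Mar 1, skipping weekends and the listed holiday on Feb 26) reaches Friday, March 1, 2030.
The last day of the response period: 90 calendar days after March 1, 2030 is May 30, 2030.
Adding 14 calendar days to May 30, 2030 gives June 13, 2030, which is the date on which the refund becomes due. June 13, 2030 is a Thursday and is not a listed holiday, so no roll-forward applies.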